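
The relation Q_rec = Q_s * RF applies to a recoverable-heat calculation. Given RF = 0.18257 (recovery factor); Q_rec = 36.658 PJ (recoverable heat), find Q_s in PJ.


Q_s = Q_rec / RF
Q_s = 36.658 / 0.18257
Q_s = 200.79 PJ


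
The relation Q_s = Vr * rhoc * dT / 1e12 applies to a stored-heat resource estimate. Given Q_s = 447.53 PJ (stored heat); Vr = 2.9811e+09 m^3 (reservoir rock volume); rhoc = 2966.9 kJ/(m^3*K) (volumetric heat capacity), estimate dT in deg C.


dT = Q_s * 1e12 / (Vr * rhoc)
dT = 447.53 * 1e12 / (2.9811e+09 * 2966.9)
dT = 50.59909 K
Convert (temperature difference, 1 K = 1 deg C): 50.59909 K = 50.59909 deg C
dT = 50.599 deg C


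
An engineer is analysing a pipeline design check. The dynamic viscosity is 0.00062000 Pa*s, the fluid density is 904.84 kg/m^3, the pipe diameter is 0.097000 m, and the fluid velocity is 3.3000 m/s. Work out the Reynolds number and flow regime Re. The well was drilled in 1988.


Step 1: Re = rho*vel*D/mu = 904.84*3.3*0.097/0.00062 = 4.6716e+05
Step 2: Re = 4.6716e+05 > 4000, so flow is turbulent.
Re = 4.6716e+05 (turbulent)


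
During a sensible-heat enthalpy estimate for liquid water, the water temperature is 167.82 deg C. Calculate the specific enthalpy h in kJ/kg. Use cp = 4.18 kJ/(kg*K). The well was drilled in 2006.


h = cp * T
h = 4.18 * 167.82
h = 701.49 kJ/kg


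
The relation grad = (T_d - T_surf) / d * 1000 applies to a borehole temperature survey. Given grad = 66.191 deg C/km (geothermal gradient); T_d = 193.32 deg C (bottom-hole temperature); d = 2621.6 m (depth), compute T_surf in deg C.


T_surf = T_d - grad * d / 1000
T_surf = 193.32 - 66.191 * 2621.6 / 1000
T_surf = 19.794 deg C


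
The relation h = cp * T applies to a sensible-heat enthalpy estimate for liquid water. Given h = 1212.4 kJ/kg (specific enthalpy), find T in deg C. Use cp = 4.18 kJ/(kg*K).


T = h / cp
T = 1212.4 / 4.18
T = 290.05 deg C


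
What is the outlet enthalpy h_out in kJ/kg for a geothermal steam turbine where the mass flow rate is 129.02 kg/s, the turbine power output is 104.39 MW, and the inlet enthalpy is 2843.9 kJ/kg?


h_out = h_in - P * 1000 / mdot
h_out = 2843.9 - 104.39 * 1000 / 129.02
h_out = 2034.8 kJ/kg


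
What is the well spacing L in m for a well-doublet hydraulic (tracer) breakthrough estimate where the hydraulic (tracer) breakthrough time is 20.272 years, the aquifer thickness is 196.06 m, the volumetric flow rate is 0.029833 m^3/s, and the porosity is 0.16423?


L = sqrt(t_bt*365.25*86400*3*Qv / (pi*hr*phi))
L = sqrt(20.272*365.25*86400*3*0.029833 / (pi*196.06*0.16423))
L = 752.34 m


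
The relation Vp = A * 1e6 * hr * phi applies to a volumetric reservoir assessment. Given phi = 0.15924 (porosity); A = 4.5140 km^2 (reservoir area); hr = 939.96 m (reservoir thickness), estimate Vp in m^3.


Vp = A * 1e6 * hr * phi
Vp = 4.5140 * 1e6 * 939.96 * 0.15924
Vp = 6.7565e+08 m^3


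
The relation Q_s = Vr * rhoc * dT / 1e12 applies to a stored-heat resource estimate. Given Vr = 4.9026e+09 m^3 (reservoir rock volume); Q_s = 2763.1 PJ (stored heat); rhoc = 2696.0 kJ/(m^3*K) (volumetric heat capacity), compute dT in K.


dT = Q_s * 1e12 / (Vr * rhoc)
dT = 2763.1 * 1e12 / (4.9026e+09 * 2696.0)
dT = 209.05 K


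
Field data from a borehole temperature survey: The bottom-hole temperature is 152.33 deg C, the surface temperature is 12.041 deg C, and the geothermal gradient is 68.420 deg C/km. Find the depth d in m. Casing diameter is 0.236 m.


d = (T_d - T_surf) / grad * 1000
d = (152.33 - 12.041) / 68.420 * 1000
d = 2050.4 m


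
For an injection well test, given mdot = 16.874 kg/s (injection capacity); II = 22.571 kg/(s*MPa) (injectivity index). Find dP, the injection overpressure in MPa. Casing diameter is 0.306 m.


dP = mdot * 1000 / II
dP = 16.874 * 1000 / 22.571
dP = 747.5965 kPa
Convert: 747.5965 kPa * 0.001 = 0.74760 MPa
dP = 0.74760 MPa


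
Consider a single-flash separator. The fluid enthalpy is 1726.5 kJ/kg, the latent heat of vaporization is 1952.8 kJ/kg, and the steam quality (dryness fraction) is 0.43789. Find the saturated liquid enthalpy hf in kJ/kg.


hf = h - x * hfg
hf = 1726.5 - 0.43789 * 1952.8
hf = 871.39 kJ/kg


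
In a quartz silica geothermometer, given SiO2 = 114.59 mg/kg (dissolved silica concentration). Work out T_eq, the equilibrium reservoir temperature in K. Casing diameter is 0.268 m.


T_eq = 1309 / (5.19 - log10(SiO2)) - 273.15
T_eq = 1309 / (5.19 - log10(114.59)) - 273.15
T_eq = 144.9469 deg C
Convert to K: 144.9469 + 273.15 = 418.10 K
T_eq = 418.10 K


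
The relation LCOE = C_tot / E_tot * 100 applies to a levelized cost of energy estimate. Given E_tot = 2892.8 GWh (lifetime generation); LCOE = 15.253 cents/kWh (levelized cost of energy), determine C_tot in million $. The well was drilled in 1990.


C_tot = LCOE / 100 * E_tot
C_tot = 15.253 / 100 * 2892.8
C_tot = 441.24 million $


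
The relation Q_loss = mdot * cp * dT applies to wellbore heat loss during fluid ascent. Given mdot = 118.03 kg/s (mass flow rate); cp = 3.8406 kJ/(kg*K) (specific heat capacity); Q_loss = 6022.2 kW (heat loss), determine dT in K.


dT = Q_loss / (mdot * cp)
dT = 6022.2 / (118.03 * 3.8406)
dT = 13.285 K


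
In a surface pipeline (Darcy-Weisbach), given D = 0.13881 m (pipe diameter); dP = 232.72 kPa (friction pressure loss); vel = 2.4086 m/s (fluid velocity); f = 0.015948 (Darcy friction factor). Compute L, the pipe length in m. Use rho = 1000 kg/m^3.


L = dP*1000*D / (f*rho*vel^2/2)
L = 232.72*1000*0.13881 / (0.015948*1000*2.4086^2/2)
L = 698.31 m


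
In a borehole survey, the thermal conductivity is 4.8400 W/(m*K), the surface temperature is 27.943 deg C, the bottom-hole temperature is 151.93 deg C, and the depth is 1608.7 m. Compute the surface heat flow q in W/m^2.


Step 1: grad = (T_d - T_surf)/d * 1000 = (151.93 - 27.943)/1608.7 * 1000 = 77.07279 deg C/km
Step 2: q = k * grad / 1000 = 4.84 * 77.07279 / 1000 = 0.37303 W/m^2
q = 0.37303 W/m^2


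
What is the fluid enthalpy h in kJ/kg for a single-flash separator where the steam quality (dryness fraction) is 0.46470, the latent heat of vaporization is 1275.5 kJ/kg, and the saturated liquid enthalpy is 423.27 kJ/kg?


h = hf + x * hfg
h = 423.27 + 0.46470 * 1275.5
h = 1016.0 kJ/kg


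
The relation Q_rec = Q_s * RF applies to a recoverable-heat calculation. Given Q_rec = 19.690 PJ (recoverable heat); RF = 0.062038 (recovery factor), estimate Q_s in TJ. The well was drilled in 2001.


Q_s = Q_rec / RF
Q_s = 19.690 / 0.062038
Q_s = 317.3861 PJ
Convert: 317.3861 PJ * 1000.0 = 3.1739e+05 TJ
Q_s = 3.1739e+05 TJ


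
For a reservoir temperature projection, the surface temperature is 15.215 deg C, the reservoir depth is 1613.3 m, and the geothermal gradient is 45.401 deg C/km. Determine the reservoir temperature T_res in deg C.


T_res = T_surf + grad * d / 1000
T_res = 15.215 + 45.401 * 1613.3 / 1000
T_res = 88.460 deg C


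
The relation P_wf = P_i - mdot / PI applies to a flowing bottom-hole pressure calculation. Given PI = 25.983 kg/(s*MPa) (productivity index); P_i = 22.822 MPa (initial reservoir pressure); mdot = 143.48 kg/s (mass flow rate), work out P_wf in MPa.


P_wf = P_i - mdot / PI
P_wf = 22.822 - 143.48 / 25.983
P_wf = 17.300 MPa


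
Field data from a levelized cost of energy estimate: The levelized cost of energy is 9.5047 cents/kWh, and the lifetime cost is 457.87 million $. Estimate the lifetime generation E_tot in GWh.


E_tot = C_tot / LCOE * 100
E_tot = 457.87 / 9.5047 * 100
E_tot = 4817.3 GWh


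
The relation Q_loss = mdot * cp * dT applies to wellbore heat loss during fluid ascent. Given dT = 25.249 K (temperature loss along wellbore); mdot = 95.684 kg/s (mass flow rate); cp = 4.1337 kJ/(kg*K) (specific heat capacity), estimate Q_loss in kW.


Q_loss = mdot * cp * dT
Q_loss = 95.684 * 4.1337 * 25.249
Q_loss = 9986.7 kW


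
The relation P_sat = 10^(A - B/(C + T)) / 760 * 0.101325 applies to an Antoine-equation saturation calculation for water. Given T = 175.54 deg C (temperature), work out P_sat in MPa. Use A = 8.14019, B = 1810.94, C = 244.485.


P_sat = 10^(A - B/(C + T)) / 760 * 0.101325
P_sat = 10^(8.14019 - 1810.94/(244.485 + 175.54)) / 760 * 0.101325
P_sat = 0.89864 MPa


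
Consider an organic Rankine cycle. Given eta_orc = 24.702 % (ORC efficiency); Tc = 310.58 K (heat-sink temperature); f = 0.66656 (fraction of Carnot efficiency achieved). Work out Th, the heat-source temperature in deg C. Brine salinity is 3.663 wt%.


Th = Tc / (1 - (eta_orc/100)/f)
Th = 310.58 / (1 - (24.702/100)/0.66656)
Th = 493.4457 K
Convert to deg C: 493.4457 - 273.15 = 220.30 deg C
Th = 220.30 deg C


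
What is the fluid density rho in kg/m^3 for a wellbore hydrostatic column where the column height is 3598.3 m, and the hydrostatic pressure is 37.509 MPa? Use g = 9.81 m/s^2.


rho = P * 1e6 / (g * h)
rho = 37.509 * 1e6 / (9.81 * 3598.3)
rho = 1062.6 kg/m^3


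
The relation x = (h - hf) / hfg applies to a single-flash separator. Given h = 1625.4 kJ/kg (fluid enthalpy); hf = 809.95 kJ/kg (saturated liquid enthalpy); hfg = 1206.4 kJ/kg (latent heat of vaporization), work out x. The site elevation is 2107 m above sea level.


x = (h - hf) / hfg
x = (1625.4 - 809.95) / 1206.4
x = 0.67594


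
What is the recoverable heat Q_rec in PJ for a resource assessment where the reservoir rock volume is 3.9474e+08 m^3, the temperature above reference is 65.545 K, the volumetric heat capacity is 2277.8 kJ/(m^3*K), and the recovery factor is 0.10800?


Step 1: Q_s = Vr*rhoc*dT/1e12 = 3.9474e+08*2277.8*65.545/1e12 = 58.93405 PJ
Step 2: Q_rec = Q_s * RF = 58.93405 * 0.108 = 6.3649 PJ
Q_rec = 6.3649 PJ


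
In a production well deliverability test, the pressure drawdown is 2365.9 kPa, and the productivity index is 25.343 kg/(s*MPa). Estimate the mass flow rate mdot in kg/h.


mdot = PI * dP / 1000
mdot = 25.343 * 2365.9 / 1000
mdot = 59.95900 kg/s
Convert: 59.95900 kg/s * 3600.0 = 2.1585e+05 kg/h
mdot = 2.1585e+05 kg/h


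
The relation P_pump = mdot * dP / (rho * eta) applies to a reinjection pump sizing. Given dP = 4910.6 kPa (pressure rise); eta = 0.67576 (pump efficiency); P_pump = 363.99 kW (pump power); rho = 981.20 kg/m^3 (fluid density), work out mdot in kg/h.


mdot = P_pump * rho * eta / dP
mdot = 363.99 * 981.20 * 0.67576 / 4910.6
mdot = 49.14789 kg/s
Convert: 49.14789 kg/s * 3600.0 = 1.7693e+05 kg/h
mdot = 1.7693e+05 kg/h


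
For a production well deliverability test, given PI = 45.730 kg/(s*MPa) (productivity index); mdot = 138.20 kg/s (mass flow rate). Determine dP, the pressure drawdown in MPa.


dP = mdot * 1000 / PI
dP = 138.20 * 1000 / 45.730
dP = 3022.086 kPa
Convert: 3022.086 kPa * 0.001 = 3.0221 MPa
dP = 3.0221 MPa


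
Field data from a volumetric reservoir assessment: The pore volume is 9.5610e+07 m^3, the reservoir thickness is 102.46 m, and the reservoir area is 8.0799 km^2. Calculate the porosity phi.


phi = Vp / (A * 1e6 * hr)
phi = 9.5610e+07 / (8.0799 * 1e6 * 102.46)
phi = 0.11549


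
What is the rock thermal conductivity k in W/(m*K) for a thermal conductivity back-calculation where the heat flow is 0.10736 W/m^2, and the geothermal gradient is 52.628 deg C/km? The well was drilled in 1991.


k = q / (grad / 1000)
k = 0.10736 / (52.628 / 1000)
k = 2.0400 W/(m*K)


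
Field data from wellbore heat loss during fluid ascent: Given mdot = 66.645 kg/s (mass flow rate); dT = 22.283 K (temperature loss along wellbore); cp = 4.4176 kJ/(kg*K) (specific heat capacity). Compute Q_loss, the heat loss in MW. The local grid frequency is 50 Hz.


Q_loss = mdot * cp * dT
Q_loss = 66.645 * 4.4176 * 22.283
Q_loss = 6560.359 kW
Convert: 6560.359 kW * 0.001 = 6.5604 MW
Q_loss = 6.5604 MW


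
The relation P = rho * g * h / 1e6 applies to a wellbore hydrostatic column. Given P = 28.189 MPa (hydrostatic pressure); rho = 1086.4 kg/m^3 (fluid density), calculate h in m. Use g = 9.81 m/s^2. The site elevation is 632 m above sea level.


h = P * 1e6 / (g * rho)
h = 28.189 * 1e6 / (9.81 * 1086.4)
h = 2645.0 m


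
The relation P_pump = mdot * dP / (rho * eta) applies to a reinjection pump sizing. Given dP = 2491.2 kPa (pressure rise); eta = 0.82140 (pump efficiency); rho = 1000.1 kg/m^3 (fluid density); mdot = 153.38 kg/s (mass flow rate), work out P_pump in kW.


P_pump = mdot * dP / (rho * eta)
P_pump = 153.38 * 2491.2 / (1000.1 * 0.82140)
P_pump = 465.14 kW


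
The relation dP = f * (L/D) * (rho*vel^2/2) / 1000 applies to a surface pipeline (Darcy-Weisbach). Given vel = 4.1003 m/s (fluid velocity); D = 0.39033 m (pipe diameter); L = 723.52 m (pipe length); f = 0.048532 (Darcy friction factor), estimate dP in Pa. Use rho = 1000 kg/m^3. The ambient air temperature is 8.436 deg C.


dP = f * (L/D) * (rho*vel^2/2) / 1000
dP = 0.048532 * (723.52/0.39033) * (1000*4.1003^2/2) / 1000
dP = 756.2198 kPa
Convert: 756.2198 kPa * 1000.0 = 7.5622e+05 Pa
dP = 7.5622e+05 Pa


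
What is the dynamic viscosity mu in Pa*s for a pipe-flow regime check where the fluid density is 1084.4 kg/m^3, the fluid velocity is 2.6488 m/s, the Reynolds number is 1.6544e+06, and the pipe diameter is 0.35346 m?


mu = rho * vel * D / Re
mu = 1084.4 * 2.6488 * 0.35346 / 1.6544e+06
mu = 0.00061367 Pa*s


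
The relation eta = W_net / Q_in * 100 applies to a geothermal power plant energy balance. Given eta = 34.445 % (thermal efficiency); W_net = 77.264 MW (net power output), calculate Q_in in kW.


Q_in = W_net / (eta / 100)
Q_in = 77.264 / (34.445 / 100)
Q_in = 224.3112 MW
Convert: 224.3112 MW * 1000.0 = 2.2431e+05 kW
Q_in = 2.2431e+05 kW


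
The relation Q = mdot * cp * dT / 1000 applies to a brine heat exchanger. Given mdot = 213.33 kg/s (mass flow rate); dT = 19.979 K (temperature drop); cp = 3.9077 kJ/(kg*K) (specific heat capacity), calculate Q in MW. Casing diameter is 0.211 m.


Q = mdot * cp * dT / 1000
Q = 213.33 * 3.9077 * 19.979 / 1000
Q = 16.655 MW


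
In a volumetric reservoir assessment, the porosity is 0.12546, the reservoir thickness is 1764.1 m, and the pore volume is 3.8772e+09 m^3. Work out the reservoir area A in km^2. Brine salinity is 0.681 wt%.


A = Vp / (1e6 * hr * phi)
A = 3.8772e+09 / (1e6 * 1764.1 * 0.12546)
A = 17.518 km^2


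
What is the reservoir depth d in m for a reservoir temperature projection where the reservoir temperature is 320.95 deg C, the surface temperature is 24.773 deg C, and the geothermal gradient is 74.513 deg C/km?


d = (T_res - T_surf) / grad * 1000
d = (320.95 - 24.773) / 74.513 * 1000
d = 3974.8 m


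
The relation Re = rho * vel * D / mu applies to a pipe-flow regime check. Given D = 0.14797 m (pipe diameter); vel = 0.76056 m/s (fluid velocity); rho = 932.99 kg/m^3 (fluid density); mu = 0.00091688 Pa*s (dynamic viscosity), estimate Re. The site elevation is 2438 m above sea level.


Re = rho * vel * D / mu
Re = 932.99 * 0.76056 * 0.14797 / 0.00091688
Re = 1.1452e+05


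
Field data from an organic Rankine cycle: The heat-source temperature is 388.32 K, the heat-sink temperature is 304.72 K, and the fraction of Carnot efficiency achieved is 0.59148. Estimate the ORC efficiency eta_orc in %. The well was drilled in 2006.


eta_orc = (1 - Tc/Th) * f * 100
eta_orc = (1 - 304.72/388.32) * 0.59148 * 100
eta_orc = 12.734 %


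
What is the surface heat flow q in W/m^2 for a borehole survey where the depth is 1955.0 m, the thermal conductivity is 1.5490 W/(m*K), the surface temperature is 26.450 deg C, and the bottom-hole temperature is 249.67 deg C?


Step 1: grad = (T_d - T_surf)/d * 1000 = (249.67 - 26.45)/1955.0 * 1000 = 114.1790 deg C/km
Step 2: q = k * grad / 1000 = 1.549 * 114.1790 / 1000 = 0.17686 W/m^2
q = 0.17686 W/m^2


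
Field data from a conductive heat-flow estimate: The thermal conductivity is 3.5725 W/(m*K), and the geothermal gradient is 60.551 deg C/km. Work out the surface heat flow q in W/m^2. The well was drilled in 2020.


q = k * grad / 1000
q = 3.5725 * 60.551 / 1000
q = 0.21632 W/m^2


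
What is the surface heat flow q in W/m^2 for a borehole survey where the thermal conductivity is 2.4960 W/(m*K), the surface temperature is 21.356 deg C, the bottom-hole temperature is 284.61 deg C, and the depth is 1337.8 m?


Step 1: grad = (T_d - T_surf)/d * 1000 = (284.61 - 21.356)/1337.8 * 1000 = 196.7813 deg C/km
Step 2: q = k * grad / 1000 = 2.496 * 196.7813 / 1000 = 0.49117 W/m^2
q = 0.49117 W/m^2


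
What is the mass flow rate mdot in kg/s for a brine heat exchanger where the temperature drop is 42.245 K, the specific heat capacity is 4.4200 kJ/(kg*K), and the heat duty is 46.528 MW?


mdot = Q * 1000 / (cp * dT)
mdot = 46.528 * 1000 / (4.4200 * 42.245)
mdot = 249.18 kg/s


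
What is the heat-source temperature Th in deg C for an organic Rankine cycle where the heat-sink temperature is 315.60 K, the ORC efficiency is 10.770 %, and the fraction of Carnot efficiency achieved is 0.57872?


Th = Tc / (1 - (eta_orc/100)/f)
Th = 315.60 / (1 - (10.770/100)/0.57872)
Th = 387.7628 K
Convert to deg C: 387.7628 - 273.15 = 114.61 deg C
Th = 114.61 deg C


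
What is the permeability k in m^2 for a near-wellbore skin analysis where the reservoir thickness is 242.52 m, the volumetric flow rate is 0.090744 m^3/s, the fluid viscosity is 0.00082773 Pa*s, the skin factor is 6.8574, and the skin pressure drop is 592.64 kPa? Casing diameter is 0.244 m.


k = S*q*mu / (2*pi*dP_s*1000*hr)
k = 6.8574*0.090744*0.00082773 / (2*pi*592.64*1000*242.52)
k = 5.7036e-13 m^2


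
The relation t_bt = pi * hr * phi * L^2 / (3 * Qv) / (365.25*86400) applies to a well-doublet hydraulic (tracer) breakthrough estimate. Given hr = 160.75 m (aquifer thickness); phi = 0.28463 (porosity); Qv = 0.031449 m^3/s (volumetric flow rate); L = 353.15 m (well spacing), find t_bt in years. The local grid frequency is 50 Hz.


t_bt = pi * hr * phi * L^2 / (3 * Qv) / (365.25*86400)
t_bt = pi * 160.75 * 0.28463 * 353.15^2 / (3 * 0.031449) / (365.25*86400)
t_bt = 6.0210 years


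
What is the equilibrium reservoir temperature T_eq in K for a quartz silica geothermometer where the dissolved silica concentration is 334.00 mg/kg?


T_eq = 1309 / (5.19 - log10(SiO2)) - 273.15
T_eq = 1309 / (5.19 - log10(334.00)) - 273.15
T_eq = 217.8011 deg C
Convert to K: 217.8011 + 273.15 = 490.95 K
T_eq = 490.95 K


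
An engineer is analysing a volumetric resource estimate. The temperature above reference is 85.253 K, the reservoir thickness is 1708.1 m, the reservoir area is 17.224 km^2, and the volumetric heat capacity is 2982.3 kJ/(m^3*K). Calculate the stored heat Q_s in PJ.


Step 1: Vr = A*1e6*hr = 17.224*1e6*1708.1 = 2.942031e+10 m^3
Step 2: Q_s = Vr*rhoc*dT/1e12 = 2.942031e+10*2982.3*85.253/1e12 = 7480.1 PJ
Q_s = 7480.1 PJ


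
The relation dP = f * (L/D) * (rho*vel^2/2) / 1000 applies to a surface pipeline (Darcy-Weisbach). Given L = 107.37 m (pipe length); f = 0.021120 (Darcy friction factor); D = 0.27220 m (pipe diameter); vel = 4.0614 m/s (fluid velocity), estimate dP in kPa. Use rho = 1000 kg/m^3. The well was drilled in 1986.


dP = f * (L/D) * (rho*vel^2/2) / 1000
dP = 0.021120 * (107.37/0.27220) * (1000*4.0614^2/2) / 1000
dP = 68.708 kPa


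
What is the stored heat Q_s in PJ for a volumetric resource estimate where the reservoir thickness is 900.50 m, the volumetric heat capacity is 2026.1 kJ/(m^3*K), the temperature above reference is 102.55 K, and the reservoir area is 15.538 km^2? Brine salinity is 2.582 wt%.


Step 1: Vr = A*1e6*hr = 15.538*1e6*900.5 = 1.399197e+10 m^3
Step 2: Q_s = Vr*rhoc*dT/1e12 = 1.399197e+10*2026.1*102.55/1e12 = 2907.2 PJ
Q_s = 2907.2 PJ


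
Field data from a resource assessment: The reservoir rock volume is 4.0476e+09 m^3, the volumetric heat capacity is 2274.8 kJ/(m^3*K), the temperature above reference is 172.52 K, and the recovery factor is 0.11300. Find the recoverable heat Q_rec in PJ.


Step 1: Q_s = Vr*rhoc*dT/1e12 = 4.0476e+09*2274.8*172.52/1e12 = 1588.475 PJ
Step 2: Q_rec = Q_s * RF = 1588.475 * 0.113 = 179.50 PJ
Q_rec = 179.50 PJ


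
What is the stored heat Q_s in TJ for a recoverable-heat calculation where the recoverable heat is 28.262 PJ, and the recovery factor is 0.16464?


Q_s = Q_rec / RF
Q_s = 28.262 / 0.16464
Q_s = 171.6594 PJ
Convert: 171.6594 PJ * 1000.0 = 1.7166e+05 TJ
Q_s = 1.7166e+05 TJ


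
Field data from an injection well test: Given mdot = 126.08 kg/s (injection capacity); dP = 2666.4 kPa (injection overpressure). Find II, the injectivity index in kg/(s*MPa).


II = mdot * 1000 / dP
II = 126.08 * 1000 / 2666.4
II = 47.285 kg/(s*MPa)


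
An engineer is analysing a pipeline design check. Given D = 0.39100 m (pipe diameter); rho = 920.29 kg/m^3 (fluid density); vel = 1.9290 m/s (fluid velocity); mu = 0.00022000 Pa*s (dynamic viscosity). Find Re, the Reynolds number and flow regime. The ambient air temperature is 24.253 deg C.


Step 1: Re = rho*vel*D/mu = 920.29*1.929*0.391/0.00022 = 3.1551e+06
Step 2: Re = 3.1551e+06 > 4000, so flow is turbulent.
Re = 3.1551e+06 (turbulent)


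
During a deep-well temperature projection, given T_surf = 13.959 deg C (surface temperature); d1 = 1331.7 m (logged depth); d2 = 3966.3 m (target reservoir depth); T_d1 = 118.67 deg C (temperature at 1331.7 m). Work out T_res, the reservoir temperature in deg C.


Step 1: grad = (T_d1 - T_surf)/d1 * 1000 = (118.67 - 13.959)/1331.7 * 1000 = 78.62957 deg C/km
Step 2: T_res = T_surf + grad*d2/1000 = 13.959 + 78.62957*3966.3/1000 = 325.83 deg C
T_res = 325.83 deg C


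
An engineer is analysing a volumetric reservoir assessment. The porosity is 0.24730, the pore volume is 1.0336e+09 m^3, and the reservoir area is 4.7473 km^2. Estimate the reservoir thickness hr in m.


hr = Vp / (A * 1e6 * phi)
hr = 1.0336e+09 / (4.7473 * 1e6 * 0.24730)
hr = 880.40 m


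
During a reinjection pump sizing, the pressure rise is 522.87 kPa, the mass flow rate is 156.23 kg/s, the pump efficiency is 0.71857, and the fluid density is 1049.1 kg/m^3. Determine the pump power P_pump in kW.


P_pump = mdot * dP / (rho * eta)
P_pump = 156.23 * 522.87 / (1049.1 * 0.71857)
P_pump = 108.36 kW


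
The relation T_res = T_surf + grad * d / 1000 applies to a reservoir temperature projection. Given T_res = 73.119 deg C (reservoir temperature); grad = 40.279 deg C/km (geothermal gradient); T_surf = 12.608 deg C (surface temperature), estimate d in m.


d = (T_res - T_surf) / grad * 1000
d = (73.119 - 12.608) / 40.279 * 1000
d = 1502.3 m


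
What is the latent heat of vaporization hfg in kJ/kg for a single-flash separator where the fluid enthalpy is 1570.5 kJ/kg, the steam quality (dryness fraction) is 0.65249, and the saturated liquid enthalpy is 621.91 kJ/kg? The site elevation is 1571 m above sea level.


hfg = (h - hf) / x
hfg = (1570.5 - 621.91) / 0.65249
hfg = 1453.8 kJ/kg


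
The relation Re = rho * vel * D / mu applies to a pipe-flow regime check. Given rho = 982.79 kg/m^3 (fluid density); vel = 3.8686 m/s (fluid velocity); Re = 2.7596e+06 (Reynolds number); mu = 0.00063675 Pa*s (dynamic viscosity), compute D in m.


D = Re * mu / (rho * vel)
D = 2.7596e+06 * 0.00063675 / (982.79 * 3.8686)
D = 0.46217 m


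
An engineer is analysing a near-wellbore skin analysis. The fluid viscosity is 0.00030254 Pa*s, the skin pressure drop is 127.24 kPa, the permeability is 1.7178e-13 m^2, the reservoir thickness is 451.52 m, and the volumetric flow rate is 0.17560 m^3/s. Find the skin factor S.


S = dP_s * 1000 * 2*pi*k*hr / (q*mu)
S = 127.24 * 1000 * 2*pi*1.7178e-13*451.52 / (0.17560*0.00030254)
S = 1.1672


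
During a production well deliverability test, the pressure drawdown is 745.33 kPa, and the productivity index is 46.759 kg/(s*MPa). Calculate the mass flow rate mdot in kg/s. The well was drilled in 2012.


mdot = PI * dP / 1000
mdot = 46.759 * 745.33 / 1000
mdot = 34.851 kg/s


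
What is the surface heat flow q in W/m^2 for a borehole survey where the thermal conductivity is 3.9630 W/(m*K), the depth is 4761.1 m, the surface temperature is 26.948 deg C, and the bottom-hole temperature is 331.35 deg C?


Step 1: grad = (T_d - T_surf)/d * 1000 = (331.35 - 26.948)/4761.1 * 1000 = 63.93523 deg C/km
Step 2: q = k * grad / 1000 = 3.963 * 63.93523 / 1000 = 0.25338 W/m^2
q = 0.25338 W/m^2


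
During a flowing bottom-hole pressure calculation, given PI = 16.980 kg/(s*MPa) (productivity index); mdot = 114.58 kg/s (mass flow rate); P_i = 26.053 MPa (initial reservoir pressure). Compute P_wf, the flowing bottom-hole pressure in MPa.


P_wf = P_i - mdot / PI
P_wf = 26.053 - 114.58 / 16.980
P_wf = 19.305 MPa


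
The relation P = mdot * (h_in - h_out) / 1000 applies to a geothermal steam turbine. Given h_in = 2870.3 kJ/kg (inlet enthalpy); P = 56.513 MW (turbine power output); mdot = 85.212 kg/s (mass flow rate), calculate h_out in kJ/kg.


h_out = h_in - P * 1000 / mdot
h_out = 2870.3 - 56.513 * 1000 / 85.212
h_out = 2207.1 kJ/kg


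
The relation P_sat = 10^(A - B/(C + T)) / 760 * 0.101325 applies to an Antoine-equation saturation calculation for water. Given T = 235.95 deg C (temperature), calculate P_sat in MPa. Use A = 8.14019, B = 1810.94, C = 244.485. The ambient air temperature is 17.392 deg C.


P_sat = 10^(A - B/(C + T)) / 760 * 0.101325
P_sat = 10^(8.14019 - 1810.94/(244.485 + 235.95)) / 760 * 0.101325
P_sat = 3.1312 MPa


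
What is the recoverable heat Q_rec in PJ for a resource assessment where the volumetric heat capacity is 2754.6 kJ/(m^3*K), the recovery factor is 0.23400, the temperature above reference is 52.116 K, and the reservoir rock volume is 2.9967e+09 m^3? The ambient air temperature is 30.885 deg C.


Step 1: Q_s = Vr*rhoc*dT/1e12 = 2.9967e+09*2754.6*52.116/1e12 = 430.2025 PJ
Step 2: Q_rec = Q_s * RF = 430.2025 * 0.234 = 100.67 PJ
Q_rec = 100.67 PJ


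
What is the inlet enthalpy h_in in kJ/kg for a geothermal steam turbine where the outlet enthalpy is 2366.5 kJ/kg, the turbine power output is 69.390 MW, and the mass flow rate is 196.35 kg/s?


h_in = h_out + P * 1000 / mdot
h_in = 2366.5 + 69.390 * 1000 / 196.35
h_in = 2719.9 kJ/kg


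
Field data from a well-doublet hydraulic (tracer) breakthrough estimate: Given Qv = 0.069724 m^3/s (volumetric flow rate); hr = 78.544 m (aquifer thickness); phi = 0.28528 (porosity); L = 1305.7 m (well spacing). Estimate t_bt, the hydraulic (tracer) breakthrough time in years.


t_bt = pi * hr * phi * L^2 / (3 * Qv) / (365.25*86400)
t_bt = pi * 78.544 * 0.28528 * 1305.7^2 / (3 * 0.069724) / (365.25*86400)
t_bt = 18.181 years


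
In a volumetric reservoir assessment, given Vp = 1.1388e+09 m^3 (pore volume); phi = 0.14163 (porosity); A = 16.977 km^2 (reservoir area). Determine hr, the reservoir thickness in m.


hr = Vp / (A * 1e6 * phi)
hr = 1.1388e+09 / (16.977 * 1e6 * 0.14163)
hr = 473.62 m


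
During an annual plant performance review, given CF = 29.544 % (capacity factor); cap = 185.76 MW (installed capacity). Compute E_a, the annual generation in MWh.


E_a = CF / 100 * cap * 8760
E_a = 29.544 / 100 * 185.76 * 8760
E_a = 4.8076e+05 MWh


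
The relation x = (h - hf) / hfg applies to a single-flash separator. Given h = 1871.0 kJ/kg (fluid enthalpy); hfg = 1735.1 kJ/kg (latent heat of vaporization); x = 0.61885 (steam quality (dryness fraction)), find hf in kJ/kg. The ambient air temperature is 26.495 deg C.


hf = h - x * hfg
hf = 1871.0 - 0.61885 * 1735.1
hf = 797.23 kJ/kg


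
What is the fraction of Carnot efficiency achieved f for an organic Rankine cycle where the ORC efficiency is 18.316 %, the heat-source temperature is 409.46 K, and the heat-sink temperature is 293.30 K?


f = (eta_orc/100) / (1 - Tc/Th)
f = (18.316/100) / (1 - 293.30/409.46)
f = 0.64563


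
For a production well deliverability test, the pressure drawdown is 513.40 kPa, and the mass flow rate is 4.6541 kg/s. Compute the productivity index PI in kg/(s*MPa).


PI = mdot * 1000 / dP
PI = 4.6541 * 1000 / 513.40
PI = 9.0653 kg/(s*MPa)


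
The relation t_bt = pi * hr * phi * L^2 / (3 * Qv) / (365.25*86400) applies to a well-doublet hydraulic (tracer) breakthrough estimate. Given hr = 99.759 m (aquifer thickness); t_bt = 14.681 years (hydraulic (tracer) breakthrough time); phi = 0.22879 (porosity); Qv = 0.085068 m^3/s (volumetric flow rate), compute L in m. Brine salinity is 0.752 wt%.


L = sqrt(t_bt*365.25*86400*3*Qv / (pi*hr*phi))
L = sqrt(14.681*365.25*86400*3*0.085068 / (pi*99.759*0.22879))
L = 1284.1 m


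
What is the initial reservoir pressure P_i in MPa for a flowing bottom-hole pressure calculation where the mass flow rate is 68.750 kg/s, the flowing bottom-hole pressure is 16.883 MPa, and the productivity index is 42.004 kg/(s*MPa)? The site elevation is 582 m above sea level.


P_i = P_wf + mdot / PI
P_i = 16.883 + 68.750 / 42.004
P_i = 18.520 MPa


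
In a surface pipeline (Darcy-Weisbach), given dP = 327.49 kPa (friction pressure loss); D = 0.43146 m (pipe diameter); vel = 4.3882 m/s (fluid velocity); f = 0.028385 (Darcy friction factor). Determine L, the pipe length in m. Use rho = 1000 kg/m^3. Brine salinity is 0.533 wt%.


L = dP*1000*D / (f*rho*vel^2/2)
L = 327.49*1000*0.43146 / (0.028385*1000*4.3882^2/2)
L = 517.02 m


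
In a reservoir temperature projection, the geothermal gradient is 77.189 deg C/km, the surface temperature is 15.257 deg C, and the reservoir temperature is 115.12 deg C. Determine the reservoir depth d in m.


d = (T_res - T_surf) / grad * 1000
d = (115.12 - 15.257) / 77.189 * 1000
d = 1293.7 m


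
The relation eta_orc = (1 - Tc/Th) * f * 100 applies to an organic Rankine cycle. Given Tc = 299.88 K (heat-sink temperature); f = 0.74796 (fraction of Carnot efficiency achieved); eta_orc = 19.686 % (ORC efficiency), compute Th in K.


Th = Tc / (1 - (eta_orc/100)/f)
Th = 299.88 / (1 - (19.686/100)/0.74796)
Th = 407.00 K


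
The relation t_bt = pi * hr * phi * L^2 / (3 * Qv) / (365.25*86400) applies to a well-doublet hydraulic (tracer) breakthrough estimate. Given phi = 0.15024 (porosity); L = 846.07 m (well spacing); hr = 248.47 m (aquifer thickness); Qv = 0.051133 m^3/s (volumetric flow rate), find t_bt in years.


t_bt = pi * hr * phi * L^2 / (3 * Qv) / (365.25*86400)
t_bt = pi * 248.47 * 0.15024 * 846.07^2 / (3 * 0.051133) / (365.25*86400)
t_bt = 17.342 years


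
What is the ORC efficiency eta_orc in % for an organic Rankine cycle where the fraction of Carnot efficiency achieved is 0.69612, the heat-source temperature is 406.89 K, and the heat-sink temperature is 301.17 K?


eta_orc = (1 - Tc/Th) * f * 100
eta_orc = (1 - 301.17/406.89) * 0.69612 * 100
eta_orc = 18.087 %


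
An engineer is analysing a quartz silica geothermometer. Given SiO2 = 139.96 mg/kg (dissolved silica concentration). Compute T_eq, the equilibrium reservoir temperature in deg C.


T_eq = 1309 / (5.19 - log10(SiO2)) - 273.15
T_eq = 1309 / (5.19 - log10(139.96)) - 273.15
T_eq = 156.88 deg C


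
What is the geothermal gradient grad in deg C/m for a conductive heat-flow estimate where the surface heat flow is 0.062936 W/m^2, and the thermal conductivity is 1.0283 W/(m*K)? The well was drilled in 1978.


grad = q * 1000 / k
grad = 0.062936 * 1000 / 1.0283
grad = 61.20393 deg C/km
Convert: 61.20393 deg C/km * 0.001 = 0.061204 deg C/m
grad = 0.061204 deg C/m


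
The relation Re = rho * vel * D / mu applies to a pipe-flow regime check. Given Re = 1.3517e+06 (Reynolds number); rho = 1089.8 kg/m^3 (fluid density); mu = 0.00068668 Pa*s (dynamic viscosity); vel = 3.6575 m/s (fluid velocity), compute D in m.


D = Re * mu / (rho * vel)
D = 1.3517e+06 * 0.00068668 / (1089.8 * 3.6575)
D = 0.23286 m


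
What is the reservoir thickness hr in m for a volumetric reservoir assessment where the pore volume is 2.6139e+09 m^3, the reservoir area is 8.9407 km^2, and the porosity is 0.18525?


hr = Vp / (A * 1e6 * phi)
hr = 2.6139e+09 / (8.9407 * 1e6 * 0.18525)
hr = 1578.2 m


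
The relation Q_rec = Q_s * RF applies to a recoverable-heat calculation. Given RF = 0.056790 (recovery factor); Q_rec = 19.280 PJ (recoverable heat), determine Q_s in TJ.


Q_s = Q_rec / RF
Q_s = 19.280 / 0.056790
Q_s = 339.4964 PJ
Convert: 339.4964 PJ * 1000.0 = 3.3950e+05 TJ
Q_s = 3.3950e+05 TJ


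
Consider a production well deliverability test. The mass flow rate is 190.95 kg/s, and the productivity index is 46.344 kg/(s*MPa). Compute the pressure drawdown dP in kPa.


dP = mdot * 1000 / PI
dP = 190.95 * 1000 / 46.344
dP = 4120.3 kPa


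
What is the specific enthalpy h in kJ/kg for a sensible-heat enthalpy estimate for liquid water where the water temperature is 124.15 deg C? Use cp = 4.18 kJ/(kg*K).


h = cp * T
h = 4.18 * 124.15
h = 518.95 kJ/kg


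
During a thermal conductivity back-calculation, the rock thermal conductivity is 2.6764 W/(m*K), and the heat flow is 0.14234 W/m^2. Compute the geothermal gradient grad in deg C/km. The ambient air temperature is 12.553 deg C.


grad = q / k * 1000
grad = 0.14234 / 2.6764 * 1000
grad = 53.183 deg C/km


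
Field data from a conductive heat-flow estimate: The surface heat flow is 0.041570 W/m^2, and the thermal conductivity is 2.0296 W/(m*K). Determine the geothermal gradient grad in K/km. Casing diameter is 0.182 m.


grad = q * 1000 / k
grad = 0.041570 * 1000 / 2.0296
grad = 20.48187 deg C/km
Convert: 20.48187 deg C/km * 1.0 = 20.482 K/km
grad = 20.482 K/km


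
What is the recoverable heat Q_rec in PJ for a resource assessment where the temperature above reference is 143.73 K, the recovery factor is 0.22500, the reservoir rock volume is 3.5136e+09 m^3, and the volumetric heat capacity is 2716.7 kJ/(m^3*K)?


Step 1: Q_s = Vr*rhoc*dT/1e12 = 3.5136e+09*2716.7*143.73/1e12 = 1371.960 PJ
Step 2: Q_rec = Q_s * RF = 1371.960 * 0.225 = 308.69 PJ
Q_rec = 308.69 PJ


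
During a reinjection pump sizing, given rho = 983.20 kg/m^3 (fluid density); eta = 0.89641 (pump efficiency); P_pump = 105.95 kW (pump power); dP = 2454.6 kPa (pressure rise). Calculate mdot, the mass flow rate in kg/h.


mdot = P_pump * rho * eta / dP
mdot = 105.95 * 983.20 * 0.89641 / 2454.6
mdot = 38.04248 kg/s
Convert: 38.04248 kg/s * 3600.0 = 1.3695e+05 kg/h
mdot = 1.3695e+05 kg/h


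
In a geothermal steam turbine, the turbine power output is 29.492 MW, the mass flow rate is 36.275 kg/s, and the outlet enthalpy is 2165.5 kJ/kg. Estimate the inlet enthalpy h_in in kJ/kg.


h_in = h_out + P * 1000 / mdot
h_in = 2165.5 + 29.492 * 1000 / 36.275
h_in = 2978.5 kJ/kg


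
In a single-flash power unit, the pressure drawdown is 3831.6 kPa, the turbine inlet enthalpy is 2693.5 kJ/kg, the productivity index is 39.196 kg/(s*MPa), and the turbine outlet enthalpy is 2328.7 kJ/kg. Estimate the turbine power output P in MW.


Step 1: mdot = PI * dP / 1000 = 39.196 * 3831.6 / 1000 = 150.1834 kg/s
Step 2: P = mdot*(h_in - h_out)/1000 = 150.1834*(2693.5 - 2328.7)/1000 = 54.787 MW
P = 54.787 MW


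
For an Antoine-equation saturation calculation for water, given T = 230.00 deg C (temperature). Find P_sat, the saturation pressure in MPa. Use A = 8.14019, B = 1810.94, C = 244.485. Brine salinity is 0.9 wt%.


P_sat = 10^(A - B/(C + T)) / 760 * 0.101325
P_sat = 10^(8.14019 - 1810.94/(244.485 + 230.00)) / 760 * 0.101325
P_sat = 2.8083 MPa


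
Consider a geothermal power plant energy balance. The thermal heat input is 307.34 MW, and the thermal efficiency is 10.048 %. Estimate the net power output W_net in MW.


W_net = eta / 100 * Q_in
W_net = 10.048 / 100 * 307.34
W_net = 30.882 MW


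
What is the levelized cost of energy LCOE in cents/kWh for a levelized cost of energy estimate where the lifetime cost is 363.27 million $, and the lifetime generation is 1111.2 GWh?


LCOE = C_tot / E_tot * 100
LCOE = 363.27 / 1111.2 * 100
LCOE = 32.692 cents/kWh


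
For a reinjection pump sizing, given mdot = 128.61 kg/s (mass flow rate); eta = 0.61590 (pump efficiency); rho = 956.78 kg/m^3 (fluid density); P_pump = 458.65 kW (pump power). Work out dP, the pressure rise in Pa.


dP = P_pump * rho * eta / mdot
dP = 458.65 * 956.78 * 0.61590 / 128.61
dP = 2101.498 kPa
Convert: 2101.498 kPa * 1000.0 = 2.1015e+06 Pa
dP = 2.1015e+06 Pa


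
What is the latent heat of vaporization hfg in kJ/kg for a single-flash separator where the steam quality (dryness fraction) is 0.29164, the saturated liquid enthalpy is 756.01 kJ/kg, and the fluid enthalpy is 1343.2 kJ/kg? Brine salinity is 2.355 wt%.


hfg = (h - hf) / x
hfg = (1343.2 - 756.01) / 0.29164
hfg = 2013.4 kJ/kg


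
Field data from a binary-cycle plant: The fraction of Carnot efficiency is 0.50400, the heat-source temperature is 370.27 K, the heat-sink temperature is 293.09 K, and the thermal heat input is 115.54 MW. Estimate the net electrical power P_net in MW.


Step 1: eta = (1 - Tc/Th)*f = (1 - 293.09/370.27)*0.504 = 0.1050550
Step 2: P_net = eta * Q_in = 0.1050550 * 115.54 = 12.138 MW
P_net = 12.138 MW


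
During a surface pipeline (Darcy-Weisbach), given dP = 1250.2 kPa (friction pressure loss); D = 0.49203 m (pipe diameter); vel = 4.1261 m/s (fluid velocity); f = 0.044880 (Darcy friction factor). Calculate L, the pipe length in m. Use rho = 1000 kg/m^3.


L = dP*1000*D / (f*rho*vel^2/2)
L = 1250.2*1000*0.49203 / (0.044880*1000*4.1261^2/2)
L = 1610.2 m


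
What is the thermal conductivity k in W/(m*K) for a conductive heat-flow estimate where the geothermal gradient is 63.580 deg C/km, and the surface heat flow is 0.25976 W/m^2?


k = q * 1000 / grad
k = 0.25976 * 1000 / 63.580
k = 4.0856 W/(m*K)


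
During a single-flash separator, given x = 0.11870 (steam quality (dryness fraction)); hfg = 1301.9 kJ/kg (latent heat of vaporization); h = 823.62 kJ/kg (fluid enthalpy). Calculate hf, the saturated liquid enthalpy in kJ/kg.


hf = h - x * hfg
hf = 823.62 - 0.11870 * 1301.9
hf = 669.08 kJ/kg


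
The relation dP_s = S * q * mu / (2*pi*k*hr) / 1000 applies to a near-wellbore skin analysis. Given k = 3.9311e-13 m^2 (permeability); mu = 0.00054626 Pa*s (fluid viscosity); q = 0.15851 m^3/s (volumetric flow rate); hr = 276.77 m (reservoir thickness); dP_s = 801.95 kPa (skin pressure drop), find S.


S = dP_s * 1000 * 2*pi*k*hr / (q*mu)
S = 801.95 * 1000 * 2*pi*3.9311e-13*276.77 / (0.15851*0.00054626)
S = 6.3315


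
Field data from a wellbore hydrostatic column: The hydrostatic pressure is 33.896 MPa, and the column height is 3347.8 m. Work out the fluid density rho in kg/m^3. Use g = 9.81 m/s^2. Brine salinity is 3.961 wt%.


rho = P * 1e6 / (g * h)
rho = 33.896 * 1e6 / (9.81 * 3347.8)
rho = 1032.1 kg/m^3


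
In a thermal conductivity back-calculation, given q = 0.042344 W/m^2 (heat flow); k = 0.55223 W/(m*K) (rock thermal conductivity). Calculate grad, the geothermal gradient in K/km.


grad = q / k * 1000
grad = 0.042344 / 0.55223 * 1000
grad = 76.67820 deg C/km
Convert: 76.67820 deg C/km * 1.0 = 76.678 K/km
grad = 76.678 K/km


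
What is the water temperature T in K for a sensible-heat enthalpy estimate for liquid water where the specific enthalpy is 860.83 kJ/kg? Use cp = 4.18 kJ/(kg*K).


T = h / cp
T = 860.83 / 4.18
T = 205.9402 deg C
Convert to K: 205.9402 + 273.15 = 479.09 K
T = 479.09 K


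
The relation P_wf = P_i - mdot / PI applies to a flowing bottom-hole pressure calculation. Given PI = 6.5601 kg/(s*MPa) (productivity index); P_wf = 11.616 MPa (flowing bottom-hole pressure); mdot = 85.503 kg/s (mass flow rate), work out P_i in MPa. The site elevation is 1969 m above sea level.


P_i = P_wf + mdot / PI
P_i = 11.616 + 85.503 / 6.5601
P_i = 24.650 MPa


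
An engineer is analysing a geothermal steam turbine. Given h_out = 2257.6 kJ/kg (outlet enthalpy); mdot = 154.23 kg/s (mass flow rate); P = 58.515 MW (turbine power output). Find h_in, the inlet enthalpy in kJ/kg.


h_in = h_out + P * 1000 / mdot
h_in = 2257.6 + 58.515 * 1000 / 154.23
h_in = 2637.0 kJ/kg


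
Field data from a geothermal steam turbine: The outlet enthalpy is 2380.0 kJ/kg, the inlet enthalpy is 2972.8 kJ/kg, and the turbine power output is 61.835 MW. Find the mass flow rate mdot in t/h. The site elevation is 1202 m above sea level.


mdot = P * 1000 / (h_in - h_out)
mdot = 61.835 * 1000 / (2972.8 - 2380.0)
mdot = 104.3101 kg/s
Convert: 104.3101 kg/s * 3.6 = 375.52 t/h
mdot = 375.52 t/h
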